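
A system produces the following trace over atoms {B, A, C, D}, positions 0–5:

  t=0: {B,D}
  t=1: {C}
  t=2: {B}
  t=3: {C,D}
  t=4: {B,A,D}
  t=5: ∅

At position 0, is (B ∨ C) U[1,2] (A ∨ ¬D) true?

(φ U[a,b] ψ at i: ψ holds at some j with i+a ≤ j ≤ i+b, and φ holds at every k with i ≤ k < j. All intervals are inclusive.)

Yes

Need some j in [1,2] with (A ∨ ¬D), and (B ∨ C) at every k in [0,j-1].
  j=1: (A ∨ ¬D) holds; (B ∨ C) holds at every k in [0,0] → satisfied.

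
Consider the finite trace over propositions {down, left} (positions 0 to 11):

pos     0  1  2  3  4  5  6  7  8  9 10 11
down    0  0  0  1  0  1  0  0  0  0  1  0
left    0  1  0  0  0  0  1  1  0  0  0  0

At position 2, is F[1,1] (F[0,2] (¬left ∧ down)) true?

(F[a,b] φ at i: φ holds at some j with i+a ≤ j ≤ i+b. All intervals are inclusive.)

Holds

Check F[0,2] (¬left ∧ down) at each j in [3,3]:
  j=3: holds (witness at 3)
Found at j=3 → formula holds.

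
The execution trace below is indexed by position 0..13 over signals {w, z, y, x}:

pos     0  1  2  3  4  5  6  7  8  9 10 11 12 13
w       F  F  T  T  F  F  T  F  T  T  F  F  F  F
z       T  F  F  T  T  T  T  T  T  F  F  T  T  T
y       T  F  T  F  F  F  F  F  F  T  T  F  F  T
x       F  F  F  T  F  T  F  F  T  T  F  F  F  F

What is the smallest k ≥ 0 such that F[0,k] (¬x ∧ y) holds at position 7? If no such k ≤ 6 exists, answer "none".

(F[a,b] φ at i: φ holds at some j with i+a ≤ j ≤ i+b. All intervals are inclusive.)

Scan j = 7,8,… for (¬x ∧ y):
  j=7: fails
  j=8: fails
  j=9: fails
  j=10: holds
First hit at j=10, so smallest k = 10-7 = 3.

3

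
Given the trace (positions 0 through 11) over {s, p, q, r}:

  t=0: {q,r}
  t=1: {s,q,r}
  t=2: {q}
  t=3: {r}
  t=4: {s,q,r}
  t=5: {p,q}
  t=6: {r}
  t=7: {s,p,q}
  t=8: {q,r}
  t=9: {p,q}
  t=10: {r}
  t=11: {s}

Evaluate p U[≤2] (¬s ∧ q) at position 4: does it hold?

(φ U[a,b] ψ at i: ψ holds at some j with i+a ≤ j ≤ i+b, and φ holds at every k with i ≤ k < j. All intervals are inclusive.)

Need some j in [4,6] with (¬s ∧ q), and p at every k in [4,j-1].
  j=4: (¬s ∧ q) false.
  j=5: (¬s ∧ q) holds, but p fails at k=4 → not this j.
  j=6: (¬s ∧ q) false.
No j in the window works → until fails.

False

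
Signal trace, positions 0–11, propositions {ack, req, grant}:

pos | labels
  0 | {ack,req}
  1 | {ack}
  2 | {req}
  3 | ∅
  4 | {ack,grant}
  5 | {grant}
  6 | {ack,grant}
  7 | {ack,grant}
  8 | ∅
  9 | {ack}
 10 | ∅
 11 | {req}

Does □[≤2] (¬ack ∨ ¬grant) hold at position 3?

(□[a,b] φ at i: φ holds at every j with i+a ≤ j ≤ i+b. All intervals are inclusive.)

No

Check (¬ack ∨ ¬grant) at every j in [3,5]:
  j=3: true
  j=4: false
  j=5: true
Fails at j=4 → formula fails.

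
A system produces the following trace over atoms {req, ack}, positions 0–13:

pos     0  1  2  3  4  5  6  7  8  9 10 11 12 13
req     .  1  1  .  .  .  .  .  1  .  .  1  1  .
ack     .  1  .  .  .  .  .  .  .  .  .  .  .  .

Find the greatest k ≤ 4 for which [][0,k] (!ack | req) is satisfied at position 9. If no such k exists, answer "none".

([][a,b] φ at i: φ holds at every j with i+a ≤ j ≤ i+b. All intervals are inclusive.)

4

(!ack | req) must hold from j=9 onward; find where it first fails.
  j=9: holds
  j=10: holds
  j=11: holds
  j=12: holds
  j=13: holds
Holds through j=13; largest k = 4.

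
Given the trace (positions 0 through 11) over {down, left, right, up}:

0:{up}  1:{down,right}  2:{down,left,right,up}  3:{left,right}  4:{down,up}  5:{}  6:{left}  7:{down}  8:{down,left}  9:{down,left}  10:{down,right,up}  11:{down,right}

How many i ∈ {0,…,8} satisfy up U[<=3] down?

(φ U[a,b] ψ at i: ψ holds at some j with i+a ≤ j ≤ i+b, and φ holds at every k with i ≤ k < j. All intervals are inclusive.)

6

Evaluate at each i in [0,8]:
  i=0: ✓ (rhs at j=1; lhs holds on [0,0])
  i=1: ✓ (rhs at j=1)
  i=2: ✓ (rhs at j=2)
  i=3: ✗ (lhs fails at k=3 before rhs at j=4)
  i=4: ✓ (rhs at j=4)
  i=5: ✗ (lhs fails at k=5 before rhs at j=7)
  i=6: ✗ (lhs fails at k=6 before rhs at j=7)
  i=7: ✓ (rhs at j=7)
  i=8: ✓ (rhs at j=8)
Positions where it holds: {0, 1, 2, 4, 7, 8} → 6.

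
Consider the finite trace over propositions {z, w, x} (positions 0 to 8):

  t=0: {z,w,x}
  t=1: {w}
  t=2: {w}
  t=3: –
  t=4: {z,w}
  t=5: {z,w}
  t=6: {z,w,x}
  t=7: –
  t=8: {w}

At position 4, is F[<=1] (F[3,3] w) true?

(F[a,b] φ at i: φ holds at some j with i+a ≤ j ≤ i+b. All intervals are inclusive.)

Check F[3,3] w at each j in [4,5]:
  j=4: fails (none in [7,7])
  j=5: holds (witness at 8)
Found at j=5 → formula holds.

Holds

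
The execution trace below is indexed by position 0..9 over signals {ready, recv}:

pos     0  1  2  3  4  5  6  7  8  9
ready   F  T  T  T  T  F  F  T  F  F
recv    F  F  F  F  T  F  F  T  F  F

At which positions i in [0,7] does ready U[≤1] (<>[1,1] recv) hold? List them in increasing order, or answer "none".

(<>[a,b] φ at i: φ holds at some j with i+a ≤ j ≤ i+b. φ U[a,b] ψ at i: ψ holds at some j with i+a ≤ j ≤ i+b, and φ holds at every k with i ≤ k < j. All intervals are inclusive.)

2, 3, 6

Evaluate at each i in [0,7]:
  i=0: ✗ (no rhs in [0,1])
  i=1: ✗ (no rhs in [1,2])
  i=2: ✓ (rhs at j=3; lhs holds on [2,2])
  i=3: ✓ (rhs at j=3)
  i=4: ✗ (no rhs in [4,5])
  i=5: ✗ (lhs fails at k=5 before rhs at j=6)
  i=6: ✓ (rhs at j=6)
  i=7: ✗ (no rhs in [7,8])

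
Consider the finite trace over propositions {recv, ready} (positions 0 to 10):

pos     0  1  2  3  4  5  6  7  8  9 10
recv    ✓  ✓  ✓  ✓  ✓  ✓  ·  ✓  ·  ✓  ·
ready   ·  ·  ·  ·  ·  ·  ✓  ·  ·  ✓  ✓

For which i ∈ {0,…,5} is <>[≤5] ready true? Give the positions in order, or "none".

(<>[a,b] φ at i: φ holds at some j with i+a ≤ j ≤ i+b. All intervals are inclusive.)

Evaluate at each i in [0,5]:
  i=0: ✗ (none in [0,5])
  i=1: ✓ (witness j=6)
  i=2: ✓ (witness j=6)
  i=3: ✓ (witness j=6)
  i=4: ✓ (witness j=6)
  i=5: ✓ (witness j=6)

1, 2, 3, 4, 5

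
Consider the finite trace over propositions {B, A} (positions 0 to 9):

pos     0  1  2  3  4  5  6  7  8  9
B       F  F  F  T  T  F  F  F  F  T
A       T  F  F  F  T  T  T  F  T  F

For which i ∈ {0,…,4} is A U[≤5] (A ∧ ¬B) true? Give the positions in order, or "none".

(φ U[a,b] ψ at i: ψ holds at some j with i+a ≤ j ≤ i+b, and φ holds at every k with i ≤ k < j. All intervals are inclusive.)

0, 4

Evaluate at each i in [0,4]:
  i=0: ✓ (rhs at j=0)
  i=1: ✗ (lhs fails at k=1 before rhs at j=5)
  i=2: ✗ (lhs fails at k=2 before rhs at j=5)
  i=3: ✗ (lhs fails at k=3 before rhs at j=5)
  i=4: ✓ (rhs at j=5; lhs holds on [4,4])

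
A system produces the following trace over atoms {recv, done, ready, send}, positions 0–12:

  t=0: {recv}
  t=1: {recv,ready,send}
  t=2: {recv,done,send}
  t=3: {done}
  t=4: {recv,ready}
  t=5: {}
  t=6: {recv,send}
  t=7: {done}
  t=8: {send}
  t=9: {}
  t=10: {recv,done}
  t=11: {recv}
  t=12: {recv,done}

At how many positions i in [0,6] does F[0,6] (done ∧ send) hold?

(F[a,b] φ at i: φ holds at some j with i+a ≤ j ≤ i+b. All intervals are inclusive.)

Evaluate at each i in [0,6]:
  i=0: ✓ (witness j=2)
  i=1: ✓ (witness j=2)
  i=2: ✓ (witness j=2)
  i=3: ✗ (none in [3,9])
  i=4: ✗ (none in [4,10])
  i=5: ✗ (none in [5,11])
  i=6: ✗ (none in [6,12])
Positions where it holds: {0, 1, 2} → 3.

3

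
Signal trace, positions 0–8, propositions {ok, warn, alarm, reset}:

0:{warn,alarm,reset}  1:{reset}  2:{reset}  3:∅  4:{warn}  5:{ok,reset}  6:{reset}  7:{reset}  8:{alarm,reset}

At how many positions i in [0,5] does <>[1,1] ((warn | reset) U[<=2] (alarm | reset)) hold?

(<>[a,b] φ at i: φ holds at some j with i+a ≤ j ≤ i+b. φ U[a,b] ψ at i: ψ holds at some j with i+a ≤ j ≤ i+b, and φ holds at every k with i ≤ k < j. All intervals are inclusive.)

Evaluate at each i in [0,5]:
  i=0: ✓ (witness j=1)
  i=1: ✓ (witness j=2)
  i=2: ✗ (none in [3,3])
  i=3: ✓ (witness j=4)
  i=4: ✓ (witness j=5)
  i=5: ✓ (witness j=6)
Positions where it holds: {0, 1, 3, 4, 5} → 5.

5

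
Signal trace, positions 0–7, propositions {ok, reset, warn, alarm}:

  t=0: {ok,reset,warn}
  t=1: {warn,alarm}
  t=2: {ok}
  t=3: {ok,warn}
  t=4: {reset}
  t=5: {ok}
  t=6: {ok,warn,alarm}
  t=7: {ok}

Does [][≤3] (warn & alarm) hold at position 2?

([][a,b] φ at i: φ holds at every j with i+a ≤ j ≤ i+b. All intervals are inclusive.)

False

Check (warn & alarm) at every j in [2,5]:
  j=2: false
  j=3: false
  j=4: false
  j=5: false
Fails at j=2 → formula fails.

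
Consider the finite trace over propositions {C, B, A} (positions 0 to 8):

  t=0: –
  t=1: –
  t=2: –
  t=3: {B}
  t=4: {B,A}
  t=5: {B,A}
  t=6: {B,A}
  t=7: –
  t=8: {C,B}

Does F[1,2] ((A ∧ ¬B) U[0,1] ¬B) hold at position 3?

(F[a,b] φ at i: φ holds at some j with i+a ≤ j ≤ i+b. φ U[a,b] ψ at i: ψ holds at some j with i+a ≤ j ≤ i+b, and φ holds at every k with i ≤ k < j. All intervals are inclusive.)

Check ((A ∧ ¬B) U[0,1] ¬B) at each j in [4,5]:
  j=4: fails
  j=5: fails
No position in the window satisfies it → formula fails.

False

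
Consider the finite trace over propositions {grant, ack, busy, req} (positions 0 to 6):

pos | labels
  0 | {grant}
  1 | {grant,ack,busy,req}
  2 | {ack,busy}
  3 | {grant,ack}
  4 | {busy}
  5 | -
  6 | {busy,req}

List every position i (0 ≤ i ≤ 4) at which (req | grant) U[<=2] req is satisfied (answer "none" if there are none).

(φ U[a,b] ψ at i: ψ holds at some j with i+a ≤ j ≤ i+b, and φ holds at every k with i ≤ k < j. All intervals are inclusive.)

Evaluate at each i in [0,4]:
  i=0: ✓ (rhs at j=1; lhs holds on [0,0])
  i=1: ✓ (rhs at j=1)
  i=2: ✗ (no rhs in [2,4])
  i=3: ✗ (no rhs in [3,5])
  i=4: ✗ (lhs fails at k=4 before rhs at j=6)

0, 1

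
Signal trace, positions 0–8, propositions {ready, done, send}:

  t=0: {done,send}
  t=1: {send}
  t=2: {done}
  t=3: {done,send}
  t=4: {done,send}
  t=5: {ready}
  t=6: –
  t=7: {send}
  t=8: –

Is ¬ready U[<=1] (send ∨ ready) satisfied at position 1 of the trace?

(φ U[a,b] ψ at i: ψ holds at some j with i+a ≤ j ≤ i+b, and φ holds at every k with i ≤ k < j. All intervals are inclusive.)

Need some j in [1,2] with (send ∨ ready), and ¬ready at every k in [1,j-1].
  j=1: (send ∨ ready) holds; no prefix to check → satisfied.

True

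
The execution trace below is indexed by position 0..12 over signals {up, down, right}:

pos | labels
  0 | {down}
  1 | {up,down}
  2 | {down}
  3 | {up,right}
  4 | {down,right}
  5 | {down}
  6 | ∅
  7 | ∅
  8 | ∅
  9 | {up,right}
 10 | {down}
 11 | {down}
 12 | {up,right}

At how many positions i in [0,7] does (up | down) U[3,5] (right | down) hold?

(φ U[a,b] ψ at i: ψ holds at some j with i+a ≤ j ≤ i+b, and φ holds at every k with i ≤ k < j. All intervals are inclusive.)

3

Evaluate at each i in [0,7]:
  i=0: ✓ (rhs at j=3; lhs holds on [0,2])
  i=1: ✓ (rhs at j=4; lhs holds on [1,3])
  i=2: ✓ (rhs at j=5; lhs holds on [2,4])
  i=3: ✗ (no rhs in [6,8])
  i=4: ✗ (lhs fails at k=6 before rhs at j=9)
  i=5: ✗ (lhs fails at k=6 before rhs at j=9)
  i=6: ✗ (lhs fails at k=6 before rhs at j=9)
  i=7: ✗ (lhs fails at k=7 before rhs at j=10)
Positions where it holds: {0, 1, 2} → 3.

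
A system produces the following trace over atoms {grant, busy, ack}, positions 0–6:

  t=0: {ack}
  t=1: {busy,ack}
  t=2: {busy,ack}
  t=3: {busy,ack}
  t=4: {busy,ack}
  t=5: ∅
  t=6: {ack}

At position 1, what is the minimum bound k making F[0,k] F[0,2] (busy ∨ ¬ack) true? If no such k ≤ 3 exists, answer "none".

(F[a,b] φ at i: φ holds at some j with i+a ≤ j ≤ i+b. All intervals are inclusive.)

0

Scan j = 1,2,… for F[0,2] (busy ∨ ¬ack):
  j=1: holds
First hit at j=1, so smallest k = 1-1 = 0.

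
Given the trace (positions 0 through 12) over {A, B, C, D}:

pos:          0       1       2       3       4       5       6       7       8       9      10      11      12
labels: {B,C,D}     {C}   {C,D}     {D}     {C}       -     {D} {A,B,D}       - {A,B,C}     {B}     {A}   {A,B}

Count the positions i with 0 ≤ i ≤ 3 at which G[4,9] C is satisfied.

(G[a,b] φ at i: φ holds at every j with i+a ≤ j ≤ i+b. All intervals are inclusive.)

Evaluate at each i in [0,3]:
  i=0: ✗ (fails at j=5)
  i=1: ✗ (fails at j=5)
  i=2: ✗ (fails at j=6)
  i=3: ✗ (fails at j=7)
Positions where it holds: {} → 0.

0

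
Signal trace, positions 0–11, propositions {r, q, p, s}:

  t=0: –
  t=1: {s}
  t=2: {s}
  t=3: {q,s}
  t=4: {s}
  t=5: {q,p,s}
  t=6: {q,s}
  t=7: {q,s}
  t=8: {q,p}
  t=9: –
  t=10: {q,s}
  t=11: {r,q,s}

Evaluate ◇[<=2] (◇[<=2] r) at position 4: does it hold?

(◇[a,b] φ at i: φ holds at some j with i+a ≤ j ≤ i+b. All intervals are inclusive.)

False

Check ◇[<=2] r at each j in [4,6]:
  j=4: fails (none in [4,6])
  j=5: fails (none in [5,7])
  j=6: fails (none in [6,8])
No position in the window satisfies it → formula fails.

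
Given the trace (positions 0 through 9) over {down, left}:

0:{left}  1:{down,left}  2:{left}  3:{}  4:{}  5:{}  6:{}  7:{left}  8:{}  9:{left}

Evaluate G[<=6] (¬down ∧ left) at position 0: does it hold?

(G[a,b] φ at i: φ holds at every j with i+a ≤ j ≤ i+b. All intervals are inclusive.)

Check (¬down ∧ left) at every j in [0,6]:
  j=0: true
  j=1: false
  j=2: true
  j=3: false
  j=4: false
  j=5: false
  j=6: false
Fails at j=1 → formula fails.

Does not hold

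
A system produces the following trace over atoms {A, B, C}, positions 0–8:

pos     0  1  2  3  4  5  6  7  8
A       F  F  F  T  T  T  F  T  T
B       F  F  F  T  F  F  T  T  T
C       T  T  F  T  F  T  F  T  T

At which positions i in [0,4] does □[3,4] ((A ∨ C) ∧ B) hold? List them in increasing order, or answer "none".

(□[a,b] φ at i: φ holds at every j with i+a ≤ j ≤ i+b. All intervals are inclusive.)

4

Evaluate at each i in [0,4]:
  i=0: ✗ (fails at j=4)
  i=1: ✗ (fails at j=4)
  i=2: ✗ (fails at j=5)
  i=3: ✗ (fails at j=6)
  i=4: ✓ (all of [7,8])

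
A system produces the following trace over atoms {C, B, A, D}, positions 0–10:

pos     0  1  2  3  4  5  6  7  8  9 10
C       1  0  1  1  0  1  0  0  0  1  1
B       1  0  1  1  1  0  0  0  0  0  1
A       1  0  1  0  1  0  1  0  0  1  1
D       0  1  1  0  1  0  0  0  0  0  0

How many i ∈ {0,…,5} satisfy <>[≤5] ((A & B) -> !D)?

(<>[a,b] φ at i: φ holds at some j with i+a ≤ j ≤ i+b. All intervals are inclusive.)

6

Evaluate at each i in [0,5]:
  i=0: ✓ (witness j=0)
  i=1: ✓ (witness j=1)
  i=2: ✓ (witness j=3)
  i=3: ✓ (witness j=3)
  i=4: ✓ (witness j=5)
  i=5: ✓ (witness j=5)
Positions where it holds: {0, 1, 2, 3, 4, 5} → 6.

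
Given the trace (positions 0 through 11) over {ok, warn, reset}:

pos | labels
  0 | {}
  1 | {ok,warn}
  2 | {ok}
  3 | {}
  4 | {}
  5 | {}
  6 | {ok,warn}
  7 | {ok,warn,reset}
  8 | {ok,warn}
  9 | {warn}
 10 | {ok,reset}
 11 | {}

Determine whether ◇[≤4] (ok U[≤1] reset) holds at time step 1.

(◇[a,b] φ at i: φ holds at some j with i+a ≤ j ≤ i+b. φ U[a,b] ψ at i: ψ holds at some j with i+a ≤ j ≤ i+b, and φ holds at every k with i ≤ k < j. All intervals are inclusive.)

Check (ok U[≤1] reset) at each j in [1,5]:
  j=1: fails
  j=2: fails
  j=3: fails
  j=4: fails
  j=5: fails
No position in the window satisfies it → formula fails.

Does not hold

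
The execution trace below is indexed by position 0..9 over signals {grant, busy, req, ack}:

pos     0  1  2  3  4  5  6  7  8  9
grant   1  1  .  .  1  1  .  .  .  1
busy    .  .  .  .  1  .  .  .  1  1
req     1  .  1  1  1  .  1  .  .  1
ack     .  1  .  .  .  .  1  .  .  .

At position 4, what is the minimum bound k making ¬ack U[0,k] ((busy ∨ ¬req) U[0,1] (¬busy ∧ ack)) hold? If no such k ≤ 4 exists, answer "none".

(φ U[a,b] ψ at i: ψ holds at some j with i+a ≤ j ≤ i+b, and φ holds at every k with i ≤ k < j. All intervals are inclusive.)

Need earliest j ≥ 4 with ((busy ∨ ¬req) U[0,1] (¬busy ∧ ack)), and ¬ack at every k in [4,j-1].
  j=4: rhs fails.
  j=5: rhs holds; lhs holds on [4,4]. k = 1.

1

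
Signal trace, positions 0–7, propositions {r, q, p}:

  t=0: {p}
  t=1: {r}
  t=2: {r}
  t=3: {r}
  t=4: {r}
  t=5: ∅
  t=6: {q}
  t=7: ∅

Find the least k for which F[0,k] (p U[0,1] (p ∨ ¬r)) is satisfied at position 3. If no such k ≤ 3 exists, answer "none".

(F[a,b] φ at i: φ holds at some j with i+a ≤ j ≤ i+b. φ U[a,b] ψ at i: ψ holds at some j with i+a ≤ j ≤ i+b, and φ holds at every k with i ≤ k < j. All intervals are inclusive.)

2

Scan j = 3,4,… for (p U[0,1] (p ∨ ¬r)):
  j=3: fails
  j=4: fails
  j=5: holds
First hit at j=5, so smallest k = 5-3 = 2.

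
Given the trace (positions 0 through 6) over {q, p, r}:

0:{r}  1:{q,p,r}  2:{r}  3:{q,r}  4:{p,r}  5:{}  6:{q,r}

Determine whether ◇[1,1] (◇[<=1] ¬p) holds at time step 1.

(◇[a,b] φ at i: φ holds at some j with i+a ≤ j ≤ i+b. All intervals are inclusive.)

Check ◇[<=1] ¬p at each j in [2,2]:
  j=2: holds (witness at 2)
Found at j=2 → formula holds.

Holds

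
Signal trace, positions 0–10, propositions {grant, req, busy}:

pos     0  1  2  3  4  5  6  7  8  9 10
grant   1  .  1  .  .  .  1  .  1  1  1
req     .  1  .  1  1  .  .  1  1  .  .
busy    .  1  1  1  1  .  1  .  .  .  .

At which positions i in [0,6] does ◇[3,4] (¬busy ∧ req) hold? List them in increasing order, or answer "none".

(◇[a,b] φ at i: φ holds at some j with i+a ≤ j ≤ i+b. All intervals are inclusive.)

3, 4, 5

Evaluate at each i in [0,6]:
  i=0: ✗ (none in [3,4])
  i=1: ✗ (none in [4,5])
  i=2: ✗ (none in [5,6])
  i=3: ✓ (witness j=7)
  i=4: ✓ (witness j=7)
  i=5: ✓ (witness j=8)
  i=6: ✗ (none in [9,10])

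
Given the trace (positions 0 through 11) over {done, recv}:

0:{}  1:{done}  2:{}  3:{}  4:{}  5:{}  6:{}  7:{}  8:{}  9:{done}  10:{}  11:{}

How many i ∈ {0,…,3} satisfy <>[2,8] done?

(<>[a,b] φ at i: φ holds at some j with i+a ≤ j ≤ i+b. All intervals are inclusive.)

Evaluate at each i in [0,3]:
  i=0: ✗ (none in [2,8])
  i=1: ✓ (witness j=9)
  i=2: ✓ (witness j=9)
  i=3: ✓ (witness j=9)
Positions where it holds: {1, 2, 3} → 3.

3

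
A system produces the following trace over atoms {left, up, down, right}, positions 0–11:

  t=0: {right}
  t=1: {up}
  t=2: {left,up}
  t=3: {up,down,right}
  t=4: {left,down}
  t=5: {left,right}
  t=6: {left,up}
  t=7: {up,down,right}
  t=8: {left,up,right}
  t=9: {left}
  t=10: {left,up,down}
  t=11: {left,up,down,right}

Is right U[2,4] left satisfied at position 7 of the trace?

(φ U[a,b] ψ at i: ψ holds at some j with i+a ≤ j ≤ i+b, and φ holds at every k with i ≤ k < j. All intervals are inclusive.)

True

Need some j in [9,11] with left, and right at every k in [7,j-1].
  j=9: left holds; right holds at every k in [7,8] → satisfied.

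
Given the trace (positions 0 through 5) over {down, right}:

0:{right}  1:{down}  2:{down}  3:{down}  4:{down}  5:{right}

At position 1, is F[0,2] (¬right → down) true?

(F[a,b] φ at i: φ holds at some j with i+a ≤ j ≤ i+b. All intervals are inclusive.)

Check (¬right → down) at each j in [1,3]:
  j=1: true
  j=2: true
  j=3: true
Found at j=1 → formula holds.

Holds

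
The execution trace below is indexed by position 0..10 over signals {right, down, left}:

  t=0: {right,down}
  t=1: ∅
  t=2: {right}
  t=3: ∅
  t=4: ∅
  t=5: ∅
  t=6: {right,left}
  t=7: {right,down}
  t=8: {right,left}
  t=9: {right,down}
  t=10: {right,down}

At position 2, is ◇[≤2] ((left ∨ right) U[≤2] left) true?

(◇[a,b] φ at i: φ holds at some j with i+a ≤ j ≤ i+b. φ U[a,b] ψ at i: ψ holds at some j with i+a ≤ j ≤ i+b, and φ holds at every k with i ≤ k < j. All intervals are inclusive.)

No

Check ((left ∨ right) U[≤2] left) at each j in [2,4]:
  j=2: fails
  j=3: fails
  j=4: fails
No position in the window satisfies it → formula fails.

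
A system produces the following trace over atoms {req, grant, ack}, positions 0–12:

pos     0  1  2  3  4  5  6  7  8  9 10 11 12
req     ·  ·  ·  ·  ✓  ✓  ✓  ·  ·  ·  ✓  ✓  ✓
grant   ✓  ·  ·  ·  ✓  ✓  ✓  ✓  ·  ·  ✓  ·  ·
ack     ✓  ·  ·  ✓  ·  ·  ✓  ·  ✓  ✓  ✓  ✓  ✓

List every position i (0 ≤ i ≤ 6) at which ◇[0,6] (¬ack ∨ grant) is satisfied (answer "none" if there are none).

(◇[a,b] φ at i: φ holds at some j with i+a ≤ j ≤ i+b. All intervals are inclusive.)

Evaluate at each i in [0,6]:
  i=0: ✓ (witness j=0)
  i=1: ✓ (witness j=1)
  i=2: ✓ (witness j=2)
  i=3: ✓ (witness j=4)
  i=4: ✓ (witness j=4)
  i=5: ✓ (witness j=5)
  i=6: ✓ (witness j=6)

0, 1, 2, 3, 4, 5, 6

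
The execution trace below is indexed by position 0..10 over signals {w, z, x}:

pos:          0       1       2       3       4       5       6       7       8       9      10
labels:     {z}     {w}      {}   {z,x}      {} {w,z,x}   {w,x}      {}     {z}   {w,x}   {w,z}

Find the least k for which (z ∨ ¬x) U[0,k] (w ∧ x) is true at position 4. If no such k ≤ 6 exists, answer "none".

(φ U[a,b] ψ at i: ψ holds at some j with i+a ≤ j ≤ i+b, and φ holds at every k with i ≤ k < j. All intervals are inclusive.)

Need earliest j ≥ 4 with (w ∧ x), and (z ∨ ¬x) at every k in [4,j-1].
  j=4: rhs fails.
  j=5: rhs holds; lhs holds on [4,4]. k = 1.

1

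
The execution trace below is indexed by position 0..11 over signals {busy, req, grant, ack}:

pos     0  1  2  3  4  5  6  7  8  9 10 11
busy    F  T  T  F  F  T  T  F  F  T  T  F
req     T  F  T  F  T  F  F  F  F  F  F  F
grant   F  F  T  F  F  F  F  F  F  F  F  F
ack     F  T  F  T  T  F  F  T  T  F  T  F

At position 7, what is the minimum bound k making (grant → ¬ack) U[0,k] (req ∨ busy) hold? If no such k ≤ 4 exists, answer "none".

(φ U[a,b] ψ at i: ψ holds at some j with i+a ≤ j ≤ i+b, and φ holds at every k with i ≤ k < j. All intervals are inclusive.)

Need earliest j ≥ 7 with (req ∨ busy), and (grant → ¬ack) at every k in [7,j-1].
  j=7: rhs fails.
  j=8: rhs fails.
  j=9: rhs holds; lhs holds on [7,8]. k = 2.

2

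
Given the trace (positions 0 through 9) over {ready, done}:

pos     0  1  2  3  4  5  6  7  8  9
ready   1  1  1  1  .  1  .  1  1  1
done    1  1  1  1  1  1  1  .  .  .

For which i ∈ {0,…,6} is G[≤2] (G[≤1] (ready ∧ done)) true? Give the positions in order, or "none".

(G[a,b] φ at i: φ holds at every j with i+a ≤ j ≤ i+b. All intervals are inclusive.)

Evaluate at each i in [0,6]:
  i=0: ✓ (all of [0,2])
  i=1: ✗ (fails at j=3)
  i=2: ✗ (fails at j=3)
  i=3: ✗ (fails at j=3)
  i=4: ✗ (fails at j=4)
  i=5: ✗ (fails at j=5)
  i=6: ✗ (fails at j=6)

0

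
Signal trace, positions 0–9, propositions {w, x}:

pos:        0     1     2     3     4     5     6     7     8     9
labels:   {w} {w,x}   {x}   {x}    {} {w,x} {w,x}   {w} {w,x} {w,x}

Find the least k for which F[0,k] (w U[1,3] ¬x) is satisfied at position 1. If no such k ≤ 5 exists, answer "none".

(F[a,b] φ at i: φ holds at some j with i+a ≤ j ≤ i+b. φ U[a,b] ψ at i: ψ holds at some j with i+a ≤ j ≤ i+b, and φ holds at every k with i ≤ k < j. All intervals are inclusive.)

Scan j = 1,2,… for (w U[1,3] ¬x):
  j=1: fails
  j=2: fails
  j=3: fails
  j=4: fails
  j=5: holds
First hit at j=5, so smallest k = 5-1 = 4.

4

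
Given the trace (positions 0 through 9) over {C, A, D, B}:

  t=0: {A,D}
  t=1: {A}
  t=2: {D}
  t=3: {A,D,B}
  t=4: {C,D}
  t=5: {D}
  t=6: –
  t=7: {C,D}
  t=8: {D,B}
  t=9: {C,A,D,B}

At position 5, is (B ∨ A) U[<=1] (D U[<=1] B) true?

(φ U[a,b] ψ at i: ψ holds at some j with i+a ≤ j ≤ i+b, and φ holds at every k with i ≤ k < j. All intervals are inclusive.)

Need some j in [5,6] with (D U[<=1] B), and (B ∨ A) at every k in [5,j-1].
  j=5: (D U[<=1] B) — fails.
  j=6: (D U[<=1] B) — fails.
No j in the window works → until fails.

False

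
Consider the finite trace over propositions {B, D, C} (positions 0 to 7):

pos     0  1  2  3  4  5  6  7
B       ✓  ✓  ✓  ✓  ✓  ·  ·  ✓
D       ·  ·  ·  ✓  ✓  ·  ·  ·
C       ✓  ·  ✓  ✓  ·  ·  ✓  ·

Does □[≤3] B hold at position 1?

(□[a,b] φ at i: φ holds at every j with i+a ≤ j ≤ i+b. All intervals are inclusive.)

Holds

Check B at every j in [1,4]:
  j=1: true
  j=2: true
  j=3: true
  j=4: true
All positions satisfy it → formula holds.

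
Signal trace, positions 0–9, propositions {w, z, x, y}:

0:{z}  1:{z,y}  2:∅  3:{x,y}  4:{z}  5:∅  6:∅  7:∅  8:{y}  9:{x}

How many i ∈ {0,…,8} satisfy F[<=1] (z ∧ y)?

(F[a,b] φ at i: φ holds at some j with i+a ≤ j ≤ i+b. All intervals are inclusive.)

2

Evaluate at each i in [0,8]:
  i=0: ✓ (witness j=1)
  i=1: ✓ (witness j=1)
  i=2: ✗ (none in [2,3])
  i=3: ✗ (none in [3,4])
  i=4: ✗ (none in [4,5])
  i=5: ✗ (none in [5,6])
  i=6: ✗ (none in [6,7])
  i=7: ✗ (none in [7,8])
  i=8: ✗ (none in [8,9])
Positions where it holds: {0, 1} → 2.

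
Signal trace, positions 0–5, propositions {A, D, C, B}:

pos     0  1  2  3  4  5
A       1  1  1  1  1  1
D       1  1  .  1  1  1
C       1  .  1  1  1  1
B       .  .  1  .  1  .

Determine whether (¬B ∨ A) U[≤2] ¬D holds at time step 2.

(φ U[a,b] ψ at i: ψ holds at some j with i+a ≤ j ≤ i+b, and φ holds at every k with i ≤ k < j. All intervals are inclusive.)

Holds

Need some j in [2,4] with ¬D, and (¬B ∨ A) at every k in [2,j-1].
  j=2: ¬D holds; no prefix to check → satisfied.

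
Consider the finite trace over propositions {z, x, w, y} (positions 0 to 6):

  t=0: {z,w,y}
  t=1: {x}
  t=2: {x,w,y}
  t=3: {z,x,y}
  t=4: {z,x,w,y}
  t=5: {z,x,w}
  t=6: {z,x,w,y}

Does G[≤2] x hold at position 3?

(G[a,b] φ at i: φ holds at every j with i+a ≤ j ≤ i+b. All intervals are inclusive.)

Yes

Check x at every j in [3,5]:
  j=3: true
  j=4: true
  j=5: true
All positions satisfy it → formula holds.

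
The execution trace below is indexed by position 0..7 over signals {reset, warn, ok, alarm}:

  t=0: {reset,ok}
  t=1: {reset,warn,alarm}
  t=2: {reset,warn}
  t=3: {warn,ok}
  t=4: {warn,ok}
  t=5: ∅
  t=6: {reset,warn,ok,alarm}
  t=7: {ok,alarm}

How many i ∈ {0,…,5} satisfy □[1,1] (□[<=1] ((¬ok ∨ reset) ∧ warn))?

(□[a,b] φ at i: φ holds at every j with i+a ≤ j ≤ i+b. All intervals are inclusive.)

1

Evaluate at each i in [0,5]:
  i=0: ✓ (all of [1,1])
  i=1: ✗ (fails at j=2)
  i=2: ✗ (fails at j=3)
  i=3: ✗ (fails at j=4)
  i=4: ✗ (fails at j=5)
  i=5: ✗ (fails at j=6)
Positions where it holds: {0} → 1.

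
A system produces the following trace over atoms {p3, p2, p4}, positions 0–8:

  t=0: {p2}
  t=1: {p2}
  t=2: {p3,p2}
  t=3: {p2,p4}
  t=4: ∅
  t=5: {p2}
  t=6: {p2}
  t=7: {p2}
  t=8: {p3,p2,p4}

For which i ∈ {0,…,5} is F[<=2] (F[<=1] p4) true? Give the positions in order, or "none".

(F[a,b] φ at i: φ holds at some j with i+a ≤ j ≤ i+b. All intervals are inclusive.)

Evaluate at each i in [0,5]:
  i=0: ✓ (witness j=2)
  i=1: ✓ (witness j=2)
  i=2: ✓ (witness j=2)
  i=3: ✓ (witness j=3)
  i=4: ✗ (none in [4,6])
  i=5: ✓ (witness j=7)

0, 1, 2, 3, 5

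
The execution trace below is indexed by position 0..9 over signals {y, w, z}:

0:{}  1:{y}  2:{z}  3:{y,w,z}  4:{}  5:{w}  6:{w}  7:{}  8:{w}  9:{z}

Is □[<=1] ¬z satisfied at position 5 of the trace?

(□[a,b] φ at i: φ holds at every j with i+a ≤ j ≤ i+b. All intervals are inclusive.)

Check ¬z at every j in [5,6]:
  j=5: true
  j=6: true
All positions satisfy it → formula holds.

Holds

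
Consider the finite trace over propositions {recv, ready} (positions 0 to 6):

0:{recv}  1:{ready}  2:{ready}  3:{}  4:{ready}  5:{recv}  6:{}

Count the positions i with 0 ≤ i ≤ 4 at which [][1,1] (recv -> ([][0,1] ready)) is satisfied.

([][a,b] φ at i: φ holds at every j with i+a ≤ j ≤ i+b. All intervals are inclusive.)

Evaluate at each i in [0,4]:
  i=0: ✓ (all of [1,1])
  i=1: ✓ (all of [2,2])
  i=2: ✓ (all of [3,3])
  i=3: ✓ (all of [4,4])
  i=4: ✗ (fails at j=5)
Positions where it holds: {0, 1, 2, 3} → 4.

4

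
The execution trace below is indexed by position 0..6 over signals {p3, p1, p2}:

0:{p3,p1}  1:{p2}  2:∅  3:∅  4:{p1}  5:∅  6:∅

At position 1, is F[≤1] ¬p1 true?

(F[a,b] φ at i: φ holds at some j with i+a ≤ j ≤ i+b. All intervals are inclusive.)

Check ¬p1 at each j in [1,2]:
  j=1: true
  j=2: true
Found at j=1 → formula holds.

Yes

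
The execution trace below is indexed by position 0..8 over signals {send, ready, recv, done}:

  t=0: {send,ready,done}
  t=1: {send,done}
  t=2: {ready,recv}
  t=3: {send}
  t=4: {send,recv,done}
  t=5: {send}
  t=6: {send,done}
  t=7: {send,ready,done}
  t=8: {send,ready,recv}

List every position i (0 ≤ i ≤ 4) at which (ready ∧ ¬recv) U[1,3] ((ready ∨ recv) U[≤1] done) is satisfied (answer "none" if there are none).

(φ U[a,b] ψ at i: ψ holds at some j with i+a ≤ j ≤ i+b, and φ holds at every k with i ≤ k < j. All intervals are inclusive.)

Evaluate at each i in [0,4]:
  i=0: ✓ (rhs at j=1; lhs holds on [0,0])
  i=1: ✗ (lhs fails at k=1 before rhs at j=4)
  i=2: ✗ (lhs fails at k=2 before rhs at j=4)
  i=3: ✗ (lhs fails at k=3 before rhs at j=4)
  i=4: ✗ (lhs fails at k=4 before rhs at j=6)

0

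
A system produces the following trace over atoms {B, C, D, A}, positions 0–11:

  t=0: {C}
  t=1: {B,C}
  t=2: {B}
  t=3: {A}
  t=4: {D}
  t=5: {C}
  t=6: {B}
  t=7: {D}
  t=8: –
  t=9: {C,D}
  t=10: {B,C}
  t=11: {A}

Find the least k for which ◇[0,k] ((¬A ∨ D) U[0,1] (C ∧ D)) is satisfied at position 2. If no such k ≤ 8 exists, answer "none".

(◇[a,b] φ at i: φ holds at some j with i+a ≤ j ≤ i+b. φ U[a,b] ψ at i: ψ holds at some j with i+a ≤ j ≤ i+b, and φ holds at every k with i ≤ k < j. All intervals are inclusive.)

Scan j = 2,3,… for ((¬A ∨ D) U[0,1] (C ∧ D)):
  j=2: fails
  j=3: fails
  j=4: fails
  j=5: fails
  j=6: fails
  j=7: fails
  j=8: holds
First hit at j=8, so smallest k = 8-2 = 6.

6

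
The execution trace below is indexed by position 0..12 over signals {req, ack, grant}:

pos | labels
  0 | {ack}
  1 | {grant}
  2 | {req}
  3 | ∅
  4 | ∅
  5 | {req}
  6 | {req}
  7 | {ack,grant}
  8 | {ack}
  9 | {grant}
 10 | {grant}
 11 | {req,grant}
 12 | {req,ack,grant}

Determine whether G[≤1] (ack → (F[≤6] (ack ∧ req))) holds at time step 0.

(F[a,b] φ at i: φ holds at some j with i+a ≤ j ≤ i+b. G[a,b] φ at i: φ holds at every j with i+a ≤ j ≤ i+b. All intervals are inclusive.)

No

Check (ack → (F[≤6] (ack ∧ req))) at every j in [0,1]:
  j=0: antecedent true; consequent fails (none in [0,6]) → ✗
  j=1: antecedent false → ✓
Fails at j=0 → formula fails.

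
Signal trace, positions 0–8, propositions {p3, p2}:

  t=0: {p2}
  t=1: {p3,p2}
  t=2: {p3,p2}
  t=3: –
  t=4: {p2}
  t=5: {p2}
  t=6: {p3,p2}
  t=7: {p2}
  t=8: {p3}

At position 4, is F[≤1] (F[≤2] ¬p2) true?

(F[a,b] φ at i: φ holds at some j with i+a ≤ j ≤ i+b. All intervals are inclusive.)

Does not hold

Check F[≤2] ¬p2 at each j in [4,5]:
  j=4: fails (none in [4,6])
  j=5: fails (none in [5,7])
No position in the window satisfies it → formula fails.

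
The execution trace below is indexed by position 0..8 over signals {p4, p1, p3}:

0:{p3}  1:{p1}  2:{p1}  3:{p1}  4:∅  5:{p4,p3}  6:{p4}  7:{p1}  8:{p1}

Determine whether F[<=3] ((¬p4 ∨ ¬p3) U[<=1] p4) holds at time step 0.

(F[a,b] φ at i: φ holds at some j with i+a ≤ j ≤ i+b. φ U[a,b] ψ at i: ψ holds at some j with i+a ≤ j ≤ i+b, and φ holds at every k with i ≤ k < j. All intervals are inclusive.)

Check ((¬p4 ∨ ¬p3) U[<=1] p4) at each j in [0,3]:
  j=0: fails
  j=1: fails
  j=2: fails
  j=3: fails
No position in the window satisfies it → formula fails.

No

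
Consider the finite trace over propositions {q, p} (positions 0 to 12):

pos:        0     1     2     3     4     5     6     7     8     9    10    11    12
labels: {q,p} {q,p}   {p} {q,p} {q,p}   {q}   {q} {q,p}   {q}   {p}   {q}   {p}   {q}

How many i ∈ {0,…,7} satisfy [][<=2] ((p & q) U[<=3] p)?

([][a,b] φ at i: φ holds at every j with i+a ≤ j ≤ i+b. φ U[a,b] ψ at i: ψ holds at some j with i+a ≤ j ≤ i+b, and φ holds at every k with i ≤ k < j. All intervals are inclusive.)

Evaluate at each i in [0,7]:
  i=0: ✓ (all of [0,2])
  i=1: ✓ (all of [1,3])
  i=2: ✓ (all of [2,4])
  i=3: ✗ (fails at j=5)
  i=4: ✗ (fails at j=5)
  i=5: ✗ (fails at j=5)
  i=6: ✗ (fails at j=6)
  i=7: ✗ (fails at j=8)
Positions where it holds: {0, 1, 2} → 3.

3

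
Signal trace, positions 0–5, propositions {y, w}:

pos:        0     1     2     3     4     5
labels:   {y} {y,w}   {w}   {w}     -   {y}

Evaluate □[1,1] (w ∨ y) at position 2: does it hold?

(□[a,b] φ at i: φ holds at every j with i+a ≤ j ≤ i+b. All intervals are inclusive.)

Holds

Check (w ∨ y) at every j in [3,3]:
  j=3: true
All positions satisfy it → formula holds.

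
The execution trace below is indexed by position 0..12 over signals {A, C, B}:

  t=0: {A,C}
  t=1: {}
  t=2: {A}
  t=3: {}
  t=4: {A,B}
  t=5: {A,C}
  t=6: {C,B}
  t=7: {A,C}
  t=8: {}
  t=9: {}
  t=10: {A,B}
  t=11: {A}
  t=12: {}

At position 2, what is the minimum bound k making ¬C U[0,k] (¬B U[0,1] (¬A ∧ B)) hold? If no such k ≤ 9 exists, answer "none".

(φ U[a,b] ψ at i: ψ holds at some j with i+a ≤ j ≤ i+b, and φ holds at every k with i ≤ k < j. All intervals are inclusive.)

Need earliest j ≥ 2 with (¬B U[0,1] (¬A ∧ B)), and ¬C at every k in [2,j-1].
  j=2: rhs fails.
  j=3: rhs fails.
  j=4: rhs fails.
  j=5: rhs holds; lhs holds on [2,4]. k = 3.

3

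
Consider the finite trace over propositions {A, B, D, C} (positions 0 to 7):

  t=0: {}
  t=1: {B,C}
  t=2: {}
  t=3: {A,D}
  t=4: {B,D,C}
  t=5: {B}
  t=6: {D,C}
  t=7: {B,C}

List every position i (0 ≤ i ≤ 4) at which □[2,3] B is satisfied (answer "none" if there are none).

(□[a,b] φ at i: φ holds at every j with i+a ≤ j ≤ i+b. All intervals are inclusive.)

2

Evaluate at each i in [0,4]:
  i=0: ✗ (fails at j=2)
  i=1: ✗ (fails at j=3)
  i=2: ✓ (all of [4,5])
  i=3: ✗ (fails at j=6)
  i=4: ✗ (fails at j=6)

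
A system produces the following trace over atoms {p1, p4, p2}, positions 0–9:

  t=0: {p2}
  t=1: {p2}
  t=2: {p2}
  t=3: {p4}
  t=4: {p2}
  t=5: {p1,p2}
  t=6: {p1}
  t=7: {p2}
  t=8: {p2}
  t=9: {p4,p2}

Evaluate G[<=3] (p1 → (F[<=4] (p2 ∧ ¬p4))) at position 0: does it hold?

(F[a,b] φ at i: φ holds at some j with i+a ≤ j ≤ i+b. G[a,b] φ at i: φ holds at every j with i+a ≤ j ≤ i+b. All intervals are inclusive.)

Check (p1 → (F[<=4] (p2 ∧ ¬p4))) at every j in [0,3]:
  j=0: antecedent false → ✓
  j=1: antecedent false → ✓
  j=2: antecedent false → ✓
  j=3: antecedent false → ✓
All positions satisfy it → formula holds.

Yes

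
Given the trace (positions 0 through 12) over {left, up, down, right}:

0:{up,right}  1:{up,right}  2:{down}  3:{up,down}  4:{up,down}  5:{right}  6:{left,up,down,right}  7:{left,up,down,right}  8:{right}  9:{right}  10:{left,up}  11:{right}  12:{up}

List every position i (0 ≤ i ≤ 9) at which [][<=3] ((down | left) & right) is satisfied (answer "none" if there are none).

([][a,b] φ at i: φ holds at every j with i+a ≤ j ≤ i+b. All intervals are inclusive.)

Evaluate at each i in [0,9]:
  i=0: ✗ (fails at j=0)
  i=1: ✗ (fails at j=1)
  i=2: ✗ (fails at j=2)
  i=3: ✗ (fails at j=3)
  i=4: ✗ (fails at j=4)
  i=5: ✗ (fails at j=5)
  i=6: ✗ (fails at j=8)
  i=7: ✗ (fails at j=8)
  i=8: ✗ (fails at j=8)
  i=9: ✗ (fails at j=9)

none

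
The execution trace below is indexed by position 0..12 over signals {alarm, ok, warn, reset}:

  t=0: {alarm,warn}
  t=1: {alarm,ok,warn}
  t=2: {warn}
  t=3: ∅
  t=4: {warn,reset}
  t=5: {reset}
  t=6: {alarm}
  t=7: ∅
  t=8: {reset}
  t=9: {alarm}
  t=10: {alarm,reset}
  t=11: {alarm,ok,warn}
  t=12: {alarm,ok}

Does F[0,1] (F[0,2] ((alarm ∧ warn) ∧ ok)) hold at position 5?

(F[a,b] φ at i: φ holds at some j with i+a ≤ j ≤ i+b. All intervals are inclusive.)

Check F[0,2] ((alarm ∧ warn) ∧ ok) at each j in [5,6]:
  j=5: fails (none in [5,7])
  j=6: fails (none in [6,8])
No position in the window satisfies it → formula fails.

False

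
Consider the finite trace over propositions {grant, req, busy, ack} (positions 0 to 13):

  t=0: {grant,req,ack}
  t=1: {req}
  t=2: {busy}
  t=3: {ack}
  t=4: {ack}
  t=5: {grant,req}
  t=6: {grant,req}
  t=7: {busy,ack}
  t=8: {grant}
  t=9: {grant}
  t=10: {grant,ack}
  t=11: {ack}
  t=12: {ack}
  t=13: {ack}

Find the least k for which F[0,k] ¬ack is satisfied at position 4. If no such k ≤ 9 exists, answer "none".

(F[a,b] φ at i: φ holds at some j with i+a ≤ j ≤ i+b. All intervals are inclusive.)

Scan j = 4,5,… for ¬ack:
  j=4: fails
  j=5: holds
First hit at j=5, so smallest k = 5-4 = 1.

1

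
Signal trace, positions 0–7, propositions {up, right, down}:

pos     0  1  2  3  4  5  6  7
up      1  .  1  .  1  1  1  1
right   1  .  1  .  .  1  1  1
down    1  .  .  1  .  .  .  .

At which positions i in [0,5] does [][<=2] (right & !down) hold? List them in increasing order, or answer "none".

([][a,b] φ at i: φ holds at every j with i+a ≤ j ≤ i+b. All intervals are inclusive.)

Evaluate at each i in [0,5]:
  i=0: ✗ (fails at j=0)
  i=1: ✗ (fails at j=1)
  i=2: ✗ (fails at j=3)
  i=3: ✗ (fails at j=3)
  i=4: ✗ (fails at j=4)
  i=5: ✓ (all of [5,7])

5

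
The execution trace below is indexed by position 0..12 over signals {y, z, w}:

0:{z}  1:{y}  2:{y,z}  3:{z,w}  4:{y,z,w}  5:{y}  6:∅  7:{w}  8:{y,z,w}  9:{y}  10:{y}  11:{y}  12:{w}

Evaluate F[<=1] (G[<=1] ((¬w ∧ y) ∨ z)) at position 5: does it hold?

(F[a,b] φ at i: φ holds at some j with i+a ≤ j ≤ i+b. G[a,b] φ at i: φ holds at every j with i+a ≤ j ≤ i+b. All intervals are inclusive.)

False

Check G[<=1] ((¬w ∧ y) ∨ z) at each j in [5,6]:
  j=5: fails at 6
  j=6: fails at 6
No position in the window satisfies it → formula fails.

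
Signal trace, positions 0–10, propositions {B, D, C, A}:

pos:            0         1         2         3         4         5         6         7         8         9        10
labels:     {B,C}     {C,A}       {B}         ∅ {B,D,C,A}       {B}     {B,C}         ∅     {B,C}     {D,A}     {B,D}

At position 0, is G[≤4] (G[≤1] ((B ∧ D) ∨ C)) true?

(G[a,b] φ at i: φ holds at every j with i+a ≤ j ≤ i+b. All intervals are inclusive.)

Check G[≤1] ((B ∧ D) ∨ C) at every j in [0,4]:
  j=0: holds on [0,1]
  j=1: fails at 2
  j=2: fails at 2
  j=3: fails at 3
  j=4: fails at 5
Fails at j=1 → formula fails.

Does not hold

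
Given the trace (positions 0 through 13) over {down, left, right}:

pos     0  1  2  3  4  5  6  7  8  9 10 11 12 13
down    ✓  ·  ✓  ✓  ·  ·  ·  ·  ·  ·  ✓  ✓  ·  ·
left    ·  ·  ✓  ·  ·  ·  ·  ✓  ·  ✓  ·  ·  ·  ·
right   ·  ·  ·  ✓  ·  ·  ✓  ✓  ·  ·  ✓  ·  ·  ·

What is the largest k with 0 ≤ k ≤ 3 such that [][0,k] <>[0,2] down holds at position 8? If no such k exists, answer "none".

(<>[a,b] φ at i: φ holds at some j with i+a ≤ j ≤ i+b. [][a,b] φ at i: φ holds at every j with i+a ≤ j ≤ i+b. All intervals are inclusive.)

3

<>[0,2] down must hold from j=8 onward; find where it first fails.
  j=8: holds
  j=9: holds
  j=10: holds
  j=11: holds
Holds through j=11; largest k = 3.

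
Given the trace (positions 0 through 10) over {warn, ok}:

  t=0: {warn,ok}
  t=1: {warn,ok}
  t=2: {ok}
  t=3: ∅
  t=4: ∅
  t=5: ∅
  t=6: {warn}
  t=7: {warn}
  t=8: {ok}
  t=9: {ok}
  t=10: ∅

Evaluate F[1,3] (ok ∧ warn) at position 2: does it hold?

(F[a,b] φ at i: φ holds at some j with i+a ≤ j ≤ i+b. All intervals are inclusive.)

False

Check (ok ∧ warn) at each j in [3,5]:
  j=3: false
  j=4: false
  j=5: false
No position in the window satisfies it → formula fails.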